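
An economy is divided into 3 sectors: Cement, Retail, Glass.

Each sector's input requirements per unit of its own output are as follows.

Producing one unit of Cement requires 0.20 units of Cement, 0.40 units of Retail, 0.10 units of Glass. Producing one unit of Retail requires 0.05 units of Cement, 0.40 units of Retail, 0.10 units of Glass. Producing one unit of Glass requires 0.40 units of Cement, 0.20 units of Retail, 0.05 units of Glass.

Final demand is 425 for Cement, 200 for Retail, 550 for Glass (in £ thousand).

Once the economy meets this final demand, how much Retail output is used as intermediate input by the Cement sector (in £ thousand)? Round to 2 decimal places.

I − A =
  [   0.80    -0.05    -0.40]
  [  -0.40     0.60    -0.20]
  [  -0.10    -0.10     0.95]
Cofactors of I−A, C_ij = (−1)^(i+j)·(minor ij) (rows/columns in the sector order above):
  C_11 = (0.60)(0.95) − (-0.20)(-0.10) = 0.5500
  C_12 = −[(-0.40)(0.95) − (-0.20)(-0.10)] = 0.4000
  C_13 = (-0.40)(-0.10) − (0.60)(-0.10) = 0.1000
  C_21 = −[(-0.05)(0.95) − (-0.40)(-0.10)] = 0.0875
  C_22 = (0.80)(0.95) − (-0.40)(-0.10) = 0.7200
  C_23 = −[(0.80)(-0.10) − (-0.05)(-0.10)] = 0.0850
  C_31 = (-0.05)(-0.20) − (-0.40)(0.60) = 0.2500
  C_32 = −[(0.80)(-0.20) − (-0.40)(-0.40)] = 0.3200
  C_33 = (0.80)(0.60) − (-0.05)(-0.40) = 0.4600
det(I−A) = Σ_j (I−A)_1j·C_1j = (0.80)(0.5500) + (-0.05)(0.4000) + (-0.40)(0.1000) = 0.3800
adj(I−A) = Cᵀ =
  [ 0.5500   0.0875   0.2500]
  [ 0.4000   0.7200   0.3200]
  [ 0.1000   0.0850   0.4600]
(I − A)⁻¹ = adj(I−A) / det(I−A) ≈
  [   1.4474     0.2303     0.6579]
  [   1.0526     1.8947     0.8421]
  [   0.2632     0.2237     1.2105]
First solve x = (I − A)⁻¹ d = adj(I−A)·d / det(I−A); in particular x_1 = (0.5500·425 + 0.0875·200 + 0.2500·550) / 0.3800 = 388.75 / 0.3800 ≈ 1023.0263.
Intermediate flow from 2 to 1: z_21 = a_21 · x_1 = 0.40 × 388.75 / 0.3800 = 155.50 / 0.3800 ≈ 409.21.

z_21 = 409.21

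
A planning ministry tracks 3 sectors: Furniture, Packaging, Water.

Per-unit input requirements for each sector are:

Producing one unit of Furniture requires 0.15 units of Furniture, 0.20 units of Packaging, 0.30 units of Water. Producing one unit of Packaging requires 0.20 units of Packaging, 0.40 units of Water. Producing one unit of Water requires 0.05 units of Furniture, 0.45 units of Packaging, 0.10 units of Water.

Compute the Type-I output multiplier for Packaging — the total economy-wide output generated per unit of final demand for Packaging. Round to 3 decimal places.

m_2 = 2.506

I − A =
  [   0.85     0.00    -0.05]
  [  -0.20     0.80    -0.45]
  [  -0.30    -0.40     0.90]
Cofactors of I−A, C_ij = (−1)^(i+j)·(minor ij) (rows/columns in the sector order above):
  C_11 = (0.80)(0.90) − (-0.45)(-0.40) = 0.5400
  C_12 = −[(-0.20)(0.90) − (-0.45)(-0.30)] = 0.3150
  C_13 = (-0.20)(-0.40) − (0.80)(-0.30) = 0.3200
  C_21 = −[(0.00)(0.90) − (-0.05)(-0.40)] = 0.0200
  C_22 = (0.85)(0.90) − (-0.05)(-0.30) = 0.7500
  C_23 = −[(0.85)(-0.40) − (0.00)(-0.30)] = 0.3400
  C_31 = (0.00)(-0.45) − (-0.05)(0.80) = 0.0400
  C_32 = −[(0.85)(-0.45) − (-0.05)(-0.20)] = 0.3925
  C_33 = (0.85)(0.80) − (0.00)(-0.20) = 0.6800
det(I−A) = Σ_j (I−A)_1j·C_1j = (0.85)(0.5400) + (0.00)(0.3150) + (-0.05)(0.3200) = 0.4430
adj(I−A) = Cᵀ =
  [ 0.5400   0.0200   0.0400]
  [ 0.3150   0.7500   0.3925]
  [ 0.3200   0.3400   0.6800]
(I − A)⁻¹ = adj(I−A) / det(I−A) ≈
  [   1.2190     0.0451     0.0903]
  [   0.7111     1.6930     0.8860]
  [   0.7223     0.7675     1.5350]
The output multiplier for sector j is the column-j sum of the Leontief inverse (I − A)⁻¹ = adj(I−A) / det(I−A).
Column 2 of adj(I−A): (0.0200, 0.7500, 0.3400); det(I−A) = 0.4430.
m_2 = (0.0200 + 0.7500 + 0.3400) / 0.4430 = 1.11 / 0.4430 ≈ 2.506.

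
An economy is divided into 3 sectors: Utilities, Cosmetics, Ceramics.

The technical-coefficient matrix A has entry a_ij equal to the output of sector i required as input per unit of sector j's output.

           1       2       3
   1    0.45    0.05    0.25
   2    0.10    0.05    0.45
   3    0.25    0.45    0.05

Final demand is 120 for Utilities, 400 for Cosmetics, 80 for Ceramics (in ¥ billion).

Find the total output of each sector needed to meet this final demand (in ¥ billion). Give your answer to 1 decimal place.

I − A =
  [   0.55    -0.05    -0.25]
  [  -0.10     0.95    -0.45]
  [  -0.25    -0.45     0.95]
Cofactors of I−A, C_ij = (−1)^(i+j)·(minor ij) (rows/columns in the sector order above):
  C_11 = (0.95)(0.95) − (-0.45)(-0.45) = 0.7000
  C_12 = −[(-0.10)(0.95) − (-0.45)(-0.25)] = 0.2075
  C_13 = (-0.10)(-0.45) − (0.95)(-0.25) = 0.2825
  C_21 = −[(-0.05)(0.95) − (-0.25)(-0.45)] = 0.1600
  C_22 = (0.55)(0.95) − (-0.25)(-0.25) = 0.4600
  C_23 = −[(0.55)(-0.45) − (-0.05)(-0.25)] = 0.2600
  C_31 = (-0.05)(-0.45) − (-0.25)(0.95) = 0.2600
  C_32 = −[(0.55)(-0.45) − (-0.25)(-0.10)] = 0.2725
  C_33 = (0.55)(0.95) − (-0.05)(-0.10) = 0.5175
det(I−A) = Σ_j (I−A)_1j·C_1j = (0.55)(0.7000) + (-0.05)(0.2075) + (-0.25)(0.2825) = 0.3040
adj(I−A) = Cᵀ =
  [ 0.7000   0.1600   0.2600]
  [ 0.2075   0.4600   0.2725]
  [ 0.2825   0.2600   0.5175]
(I − A)⁻¹ = adj(I−A) / det(I−A) ≈
  [   2.3026     0.5263     0.8553]
  [   0.6826     1.5132     0.8964]
  [   0.9293     0.8553     1.7023]
x = (I − A)⁻¹ d = adj(I−A)·d / det(I−A), with det(I−A) = 0.3040:
  x_1 = (0.7000·120 + 0.1600·400 + 0.2600·80) / 0.3040 = 168.80 / 0.3040 ≈ 555.3
  x_2 = (0.2075·120 + 0.4600·400 + 0.2725·80) / 0.3040 = 230.70 / 0.3040 ≈ 758.9
  x_3 = (0.2825·120 + 0.2600·400 + 0.5175·80) / 0.3040 = 179.30 / 0.3040 ≈ 589.8

x_1 = 555.3, x_2 = 758.9, x_3 = 589.8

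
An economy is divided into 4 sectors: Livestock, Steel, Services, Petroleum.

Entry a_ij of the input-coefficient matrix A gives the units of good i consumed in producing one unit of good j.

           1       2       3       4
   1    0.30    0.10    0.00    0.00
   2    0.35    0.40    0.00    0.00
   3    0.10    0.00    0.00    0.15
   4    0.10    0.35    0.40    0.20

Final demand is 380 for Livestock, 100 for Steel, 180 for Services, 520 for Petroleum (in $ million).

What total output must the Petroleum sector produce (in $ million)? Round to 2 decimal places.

I − A =
  [   0.70    -0.10     0.00     0.00]
  [  -0.35     0.60     0.00     0.00]
  [  -0.10     0.00     1.00    -0.15]
  [  -0.10    -0.35    -0.40     0.80]
Compute the cofactors C_ij = (−1)^(i+j)·(3×3 minor ij) of I−A; the adjugate is their transpose:
adj(I−A) = Cᵀ =
  [ 0.444000   0.074000   0.000000   0.000000]
  [ 0.259000   0.518000   0.000000   0.000000]
  [ 0.075375   0.046250   0.308000   0.057750]
  [ 0.206500   0.259000   0.154000   0.385000]
det(I−A) = Σ_j (I−A)_1j·C_1j = (0.70)(0.444000) + (-0.10)(0.259000) + (0.00)(0.075375) + (0.00)(0.206500) = 0.2849
(I − A)⁻¹ = adj(I−A) / det(I−A) ≈
  [   1.5584     0.2597     0.0000     0.0000]
  [   0.9091     1.8182     0.0000     0.0000]
  [   0.2646     0.1623     1.0811     0.2027]
  [   0.7248     0.9091     0.5405     1.3514]
x = (I − A)⁻¹ d = adj(I−A)·d / det(I−A), with det(I−A) = 0.2849:
  x_1 = (0.444000·380 + 0.074000·100 + 0.000000·180 + 0.000000·520) / 0.2849 = 176.12 / 0.2849 ≈ 618.18
  x_2 = (0.259000·380 + 0.518000·100 + 0.000000·180 + 0.000000·520) / 0.2849 = 150.22 / 0.2849 ≈ 527.27
  x_3 = (0.075375·380 + 0.046250·100 + 0.308000·180 + 0.057750·520) / 0.2849 = 118.7375 / 0.2849 ≈ 416.77
  x_4 = (0.206500·380 + 0.259000·100 + 0.154000·180 + 0.385000·520) / 0.2849 = 332.29 / 0.2849 ≈ 1166.34

x_4 = 1166.34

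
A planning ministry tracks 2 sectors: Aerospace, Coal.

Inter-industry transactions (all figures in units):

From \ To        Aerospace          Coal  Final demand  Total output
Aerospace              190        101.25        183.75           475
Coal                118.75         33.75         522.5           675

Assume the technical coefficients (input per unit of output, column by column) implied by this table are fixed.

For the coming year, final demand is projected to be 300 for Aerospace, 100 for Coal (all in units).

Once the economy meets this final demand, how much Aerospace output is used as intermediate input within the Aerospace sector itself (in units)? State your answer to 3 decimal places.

z_11 = 225.352

Technical coefficients a_ij = z_ij / X_j:
  a_11 = 190/475 = 0.40, a_21 = 118.75/475 = 0.25
  a_12 = 101.25/675 = 0.15, a_22 = 33.75/675 = 0.05
I − A =
  [   0.60    -0.15]
  [  -0.25     0.95]
det(I−A) = (0.60)(0.95) − (-0.15)(-0.25) = 0.5325
adj(I−A) = [[0.95, 0.15], [0.25, 0.60]]
(I − A)⁻¹ = adj(I−A) / det(I−A) ≈
  [   1.7840     0.2817]
  [   0.4695     1.1268]
First solve x = (I − A)⁻¹ d = adj(I−A)·d / det(I−A); in particular x_1 = (0.95·300 + 0.15·100) / 0.5325 = 300.00 / 0.5325 ≈ 563.38028.
Intermediate flow from 1 to 1: z_11 = a_11 · x_1 = 0.40 × 300.00 / 0.5325 = 120.00 / 0.5325 ≈ 225.352.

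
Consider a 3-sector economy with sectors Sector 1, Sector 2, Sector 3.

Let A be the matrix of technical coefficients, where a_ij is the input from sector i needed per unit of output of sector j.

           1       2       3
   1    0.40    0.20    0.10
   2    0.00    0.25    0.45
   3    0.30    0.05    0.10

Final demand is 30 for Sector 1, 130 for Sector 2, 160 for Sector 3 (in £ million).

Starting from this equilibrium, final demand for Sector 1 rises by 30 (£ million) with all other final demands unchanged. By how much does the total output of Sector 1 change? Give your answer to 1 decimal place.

I − A =
  [   0.60    -0.20    -0.10]
  [   0.00     0.75    -0.45]
  [  -0.30    -0.05     0.90]
Cofactors of I−A, C_ij = (−1)^(i+j)·(minor ij) (rows/columns in the sector order above):
  C_11 = (0.75)(0.90) − (-0.45)(-0.05) = 0.6525
  C_12 = −[(0.00)(0.90) − (-0.45)(-0.30)] = 0.1350
  C_13 = (0.00)(-0.05) − (0.75)(-0.30) = 0.2250
  C_21 = −[(-0.20)(0.90) − (-0.10)(-0.05)] = 0.1850
  C_22 = (0.60)(0.90) − (-0.10)(-0.30) = 0.5100
  C_23 = −[(0.60)(-0.05) − (-0.20)(-0.30)] = 0.0900
  C_31 = (-0.20)(-0.45) − (-0.10)(0.75) = 0.1650
  C_32 = −[(0.60)(-0.45) − (-0.10)(0.00)] = 0.2700
  C_33 = (0.60)(0.75) − (-0.20)(0.00) = 0.4500
det(I−A) = Σ_j (I−A)_1j·C_1j = (0.60)(0.6525) + (-0.20)(0.1350) + (-0.10)(0.2250) = 0.3420
adj(I−A) = Cᵀ =
  [ 0.6525   0.1850   0.1650]
  [ 0.1350   0.5100   0.2700]
  [ 0.2250   0.0900   0.4500]
(I − A)⁻¹ = adj(I−A) / det(I−A) ≈
  [   1.9079     0.5409     0.4825]
  [   0.3947     1.4912     0.7895]
  [   0.6579     0.2632     1.3158]
Δx = (I − A)⁻¹ Δd with Δd having +30 in the Sector 1 component and 0 elsewhere.
So Δx_1 = L_11 · (+30), where L_11 = adj(I−A)_11 / det(I−A) = 0.6525 / 0.3420.
Δx_1 = 0.6525 × (+30) / 0.3420 = 19.575 / 0.3420 ≈ 57.2.

Δx_1 = 57.2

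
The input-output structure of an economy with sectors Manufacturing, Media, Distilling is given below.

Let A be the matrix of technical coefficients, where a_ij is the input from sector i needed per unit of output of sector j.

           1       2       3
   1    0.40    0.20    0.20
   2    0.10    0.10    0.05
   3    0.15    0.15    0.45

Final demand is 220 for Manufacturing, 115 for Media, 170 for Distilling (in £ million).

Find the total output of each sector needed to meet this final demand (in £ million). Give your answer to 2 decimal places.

I − A =
  [   0.60    -0.20    -0.20]
  [  -0.10     0.90    -0.05]
  [  -0.15    -0.15     0.55]
Cofactors of I−A, C_ij = (−1)^(i+j)·(minor ij) (rows/columns in the sector order above):
  C_11 = (0.90)(0.55) − (-0.05)(-0.15) = 0.4875
  C_12 = −[(-0.10)(0.55) − (-0.05)(-0.15)] = 0.0625
  C_13 = (-0.10)(-0.15) − (0.90)(-0.15) = 0.1500
  C_21 = −[(-0.20)(0.55) − (-0.20)(-0.15)] = 0.1400
  C_22 = (0.60)(0.55) − (-0.20)(-0.15) = 0.3000
  C_23 = −[(0.60)(-0.15) − (-0.20)(-0.15)] = 0.1200
  C_31 = (-0.20)(-0.05) − (-0.20)(0.90) = 0.1900
  C_32 = −[(0.60)(-0.05) − (-0.20)(-0.10)] = 0.0500
  C_33 = (0.60)(0.90) − (-0.20)(-0.10) = 0.5200
det(I−A) = Σ_j (I−A)_1j·C_1j = (0.60)(0.4875) + (-0.20)(0.0625) + (-0.20)(0.1500) = 0.2500
adj(I−A) = Cᵀ =
  [ 0.4875   0.1400   0.1900]
  [ 0.0625   0.3000   0.0500]
  [ 0.1500   0.1200   0.5200]
(I − A)⁻¹ = adj(I−A) / det(I−A) ≈
  [   1.9500     0.5600     0.7600]
  [   0.2500     1.2000     0.2000]
  [   0.6000     0.4800     2.0800]
x = (I − A)⁻¹ d = adj(I−A)·d / det(I−A), with det(I−A) = 0.2500:
  x_1 = (0.4875·220 + 0.1400·115 + 0.1900·170) / 0.2500 = 155.65 / 0.2500 = 622.60
  x_2 = (0.0625·220 + 0.3000·115 + 0.0500·170) / 0.2500 = 56.75 / 0.2500 = 227.00
  x_3 = (0.1500·220 + 0.1200·115 + 0.5200·170) / 0.2500 = 135.20 / 0.2500 = 540.80

x_1 = 622.60, x_2 = 227.00, x_3 = 540.80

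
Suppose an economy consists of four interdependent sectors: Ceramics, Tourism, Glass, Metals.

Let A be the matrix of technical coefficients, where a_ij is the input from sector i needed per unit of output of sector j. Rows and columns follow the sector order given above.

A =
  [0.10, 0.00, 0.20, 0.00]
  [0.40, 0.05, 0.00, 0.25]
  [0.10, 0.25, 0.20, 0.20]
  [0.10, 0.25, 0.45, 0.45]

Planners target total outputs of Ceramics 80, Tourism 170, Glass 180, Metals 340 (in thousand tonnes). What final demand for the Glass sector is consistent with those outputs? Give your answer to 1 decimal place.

d_G = 25.5

I − A =
  [   0.90     0.00    -0.20     0.00]
  [  -0.40     0.95     0.00    -0.25]
  [  -0.10    -0.25     0.80    -0.20]
  [  -0.10    -0.25    -0.45     0.55]
d = (I − A) x:
  d_C = (+0.90)·80 + (+0.00)·170 + (-0.20)·180 + (+0.00)·340 = 36.0
  d_T = (-0.40)·80 + (+0.95)·170 + (+0.00)·180 + (-0.25)·340 = 44.5
  d_G = (-0.10)·80 + (-0.25)·170 + (+0.80)·180 + (-0.20)·340 = 25.5
  d_M = (-0.10)·80 + (-0.25)·170 + (-0.45)·180 + (+0.55)·340 = 55.5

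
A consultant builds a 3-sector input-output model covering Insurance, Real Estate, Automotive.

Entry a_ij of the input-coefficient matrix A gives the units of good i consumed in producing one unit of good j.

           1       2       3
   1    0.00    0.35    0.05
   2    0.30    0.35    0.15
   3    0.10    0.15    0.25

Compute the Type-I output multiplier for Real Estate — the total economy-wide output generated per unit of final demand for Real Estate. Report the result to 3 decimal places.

I − A =
  [   1.00    -0.35    -0.05]
  [  -0.30     0.65    -0.15]
  [  -0.10    -0.15     0.75]
Cofactors of I−A, C_ij = (−1)^(i+j)·(minor ij) (rows/columns in the sector order above):
  C_11 = (0.65)(0.75) − (-0.15)(-0.15) = 0.4650
  C_12 = −[(-0.30)(0.75) − (-0.15)(-0.10)] = 0.2400
  C_13 = (-0.30)(-0.15) − (0.65)(-0.10) = 0.1100
  C_21 = −[(-0.35)(0.75) − (-0.05)(-0.15)] = 0.2700
  C_22 = (1.00)(0.75) − (-0.05)(-0.10) = 0.7450
  C_23 = −[(1.00)(-0.15) − (-0.35)(-0.10)] = 0.1850
  C_31 = (-0.35)(-0.15) − (-0.05)(0.65) = 0.0850
  C_32 = −[(1.00)(-0.15) − (-0.05)(-0.30)] = 0.1650
  C_33 = (1.00)(0.65) − (-0.35)(-0.30) = 0.5450
det(I−A) = Σ_j (I−A)_1j·C_1j = (1.00)(0.4650) + (-0.35)(0.2400) + (-0.05)(0.1100) = 0.3755
adj(I−A) = Cᵀ =
  [ 0.4650   0.2700   0.0850]
  [ 0.2400   0.7450   0.1650]
  [ 0.1100   0.1850   0.5450]
(I − A)⁻¹ = adj(I−A) / det(I−A) ≈
  [   1.2383     0.7190     0.2264]
  [   0.6391     1.9840     0.4394]
  [   0.2929     0.4927     1.4514]
The output multiplier for sector j is the column-j sum of the Leontief inverse (I − A)⁻¹ = adj(I−A) / det(I−A).
Column 2 of adj(I−A): (0.2700, 0.7450, 0.1850); det(I−A) = 0.3755.
m_2 = (0.2700 + 0.7450 + 0.1850) / 0.3755 = 1.20 / 0.3755 ≈ 3.196.

m_2 = 3.196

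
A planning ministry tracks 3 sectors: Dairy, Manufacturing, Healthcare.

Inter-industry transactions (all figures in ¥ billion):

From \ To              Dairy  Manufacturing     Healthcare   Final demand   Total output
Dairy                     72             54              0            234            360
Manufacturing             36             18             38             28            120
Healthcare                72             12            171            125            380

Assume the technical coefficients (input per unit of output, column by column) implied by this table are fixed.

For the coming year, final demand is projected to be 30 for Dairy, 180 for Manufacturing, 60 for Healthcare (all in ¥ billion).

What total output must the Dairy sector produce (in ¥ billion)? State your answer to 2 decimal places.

x_D = 183.52

Technical coefficients a_ij = z_ij / X_j:
  a_DD = 72/360 = 0.20, a_MD = 36/360 = 0.10, a_HD = 72/360 = 0.20
  a_DM = 54/120 = 0.45, a_MM = 18/120 = 0.15, a_HM = 12/120 = 0.10
  a_DH = 0/380 = 0.00, a_MH = 38/380 = 0.10, a_HH = 171/380 = 0.45
I − A =
  [   0.80    -0.45     0.00]
  [  -0.10     0.85    -0.10]
  [  -0.20    -0.10     0.55]
Cofactors of I−A, C_ij = (−1)^(i+j)·(minor ij) (rows/columns in the sector order above):
  C_11 = (0.85)(0.55) − (-0.10)(-0.10) = 0.4575
  C_12 = −[(-0.10)(0.55) − (-0.10)(-0.20)] = 0.0750
  C_13 = (-0.10)(-0.10) − (0.85)(-0.20) = 0.1800
  C_21 = −[(-0.45)(0.55) − (0.00)(-0.10)] = 0.2475
  C_22 = (0.80)(0.55) − (0.00)(-0.20) = 0.4400
  C_23 = −[(0.80)(-0.10) − (-0.45)(-0.20)] = 0.1700
  C_31 = (-0.45)(-0.10) − (0.00)(0.85) = 0.0450
  C_32 = −[(0.80)(-0.10) − (0.00)(-0.10)] = 0.0800
  C_33 = (0.80)(0.85) − (-0.45)(-0.10) = 0.6350
det(I−A) = Σ_j (I−A)_1j·C_1j = (0.80)(0.4575) + (-0.45)(0.0750) + (0.00)(0.1800) = 0.33225
adj(I−A) = Cᵀ =
  [ 0.4575   0.2475   0.0450]
  [ 0.0750   0.4400   0.0800]
  [ 0.1800   0.1700   0.6350]
(I − A)⁻¹ = adj(I−A) / det(I−A) ≈
  [   1.3770     0.7449     0.1354]
  [   0.2257     1.3243     0.2408]
  [   0.5418     0.5117     1.9112]
x = (I − A)⁻¹ d = adj(I−A)·d / det(I−A), with det(I−A) = 0.33225:
  x_D = (0.4575·30 + 0.2475·180 + 0.0450·60) / 0.33225 = 60.975 / 0.33225 ≈ 183.52
  x_M = (0.0750·30 + 0.4400·180 + 0.0800·60) / 0.33225 = 86.25 / 0.33225 ≈ 259.59
  x_H = (0.1800·30 + 0.1700·180 + 0.6350·60) / 0.33225 = 74.10 / 0.33225 ≈ 223.02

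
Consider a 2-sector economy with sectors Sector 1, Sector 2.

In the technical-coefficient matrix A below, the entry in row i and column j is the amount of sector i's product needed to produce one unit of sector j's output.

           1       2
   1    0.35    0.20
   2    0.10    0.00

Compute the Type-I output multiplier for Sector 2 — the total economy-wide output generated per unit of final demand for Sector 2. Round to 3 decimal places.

I − A =
  [   0.65    -0.20]
  [  -0.10     1.00]
det(I−A) = (0.65)(1.00) − (-0.20)(-0.10) = 0.6300
adj(I−A) = [[1.00, 0.20], [0.10, 0.65]]
(I − A)⁻¹ = adj(I−A) / det(I−A) ≈
  [   1.5873     0.3175]
  [   0.1587     1.0317]
The output multiplier for sector j is the column-j sum of the Leontief inverse (I − A)⁻¹ = adj(I−A) / det(I−A).
Column 2 of adj(I−A): (0.20, 0.65); det(I−A) = 0.6300.
m_2 = (0.20 + 0.65) / 0.6300 = 0.85 / 0.6300 ≈ 1.349.

m_2 = 1.349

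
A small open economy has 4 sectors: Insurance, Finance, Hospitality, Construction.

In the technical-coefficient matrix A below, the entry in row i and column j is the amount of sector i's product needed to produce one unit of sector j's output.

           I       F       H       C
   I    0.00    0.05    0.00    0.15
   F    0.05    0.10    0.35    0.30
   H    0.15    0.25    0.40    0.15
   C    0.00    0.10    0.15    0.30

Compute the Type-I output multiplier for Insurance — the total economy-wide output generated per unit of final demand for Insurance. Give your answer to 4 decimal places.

I − A =
  [   1.00    -0.05     0.00    -0.15]
  [  -0.05     0.90    -0.35    -0.30]
  [  -0.15    -0.25     0.60    -0.15]
  [   0.00    -0.10    -0.15     0.70]
Compute the cofactors C_ij = (−1)^(i+j)·(3×3 minor ij) of I−A; the adjugate is their transpose:
adj(I−A) = Cᵀ =
  [ 0.262000   0.034500   0.040000   0.079500]
  [ 0.063375   0.394125   0.291125   0.244875]
  [ 0.099500   0.197500   0.597500   0.234000]
  [ 0.030375   0.098625   0.169625   0.448375]
det(I−A) = Σ_j (I−A)_1j·C_1j = (1.00)(0.262000) + (-0.05)(0.063375) + (0.00)(0.099500) + (-0.15)(0.030375) = 0.254275
(I − A)⁻¹ = adj(I−A) / det(I−A) ≈
  [   1.03038     0.13568     0.15731     0.31265]
  [   0.24924     1.55000     1.14492     0.96303]
  [   0.39131     0.77672     2.34982     0.92026]
  [   0.11946     0.38787     0.66709     1.76335]
The output multiplier for sector j is the column-j sum of the Leontief inverse (I − A)⁻¹ = adj(I−A) / det(I−A).
Column I of adj(I−A): (0.262000, 0.063375, 0.099500, 0.030375); det(I−A) = 0.254275.
m_I = (0.262000 + 0.063375 + 0.099500 + 0.030375) / 0.254275 = 0.45525 / 0.254275 ≈ 1.7904.

m_I = 1.7904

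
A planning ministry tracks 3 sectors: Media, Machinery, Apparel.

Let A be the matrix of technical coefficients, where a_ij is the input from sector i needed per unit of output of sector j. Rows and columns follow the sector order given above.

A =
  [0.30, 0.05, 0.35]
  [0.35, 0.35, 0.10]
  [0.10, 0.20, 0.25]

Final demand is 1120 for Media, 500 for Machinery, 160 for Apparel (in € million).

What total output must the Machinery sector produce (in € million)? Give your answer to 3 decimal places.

x_2 = 2181.136

I − A =
  [   0.70    -0.05    -0.35]
  [  -0.35     0.65    -0.10]
  [  -0.10    -0.20     0.75]
Cofactors of I−A, C_ij = (−1)^(i+j)·(minor ij) (rows/columns in the sector order above):
  C_11 = (0.65)(0.75) − (-0.10)(-0.20) = 0.4675
  C_12 = −[(-0.35)(0.75) − (-0.10)(-0.10)] = 0.2725
  C_13 = (-0.35)(-0.20) − (0.65)(-0.10) = 0.1350
  C_21 = −[(-0.05)(0.75) − (-0.35)(-0.20)] = 0.1075
  C_22 = (0.70)(0.75) − (-0.35)(-0.10) = 0.4900
  C_23 = −[(0.70)(-0.20) − (-0.05)(-0.10)] = 0.1450
  C_31 = (-0.05)(-0.10) − (-0.35)(0.65) = 0.2325
  C_32 = −[(0.70)(-0.10) − (-0.35)(-0.35)] = 0.1925
  C_33 = (0.70)(0.65) − (-0.05)(-0.35) = 0.4375
det(I−A) = Σ_j (I−A)_1j·C_1j = (0.70)(0.4675) + (-0.05)(0.2725) + (-0.35)(0.1350) = 0.266375
adj(I−A) = Cᵀ =
  [ 0.4675   0.1075   0.2325]
  [ 0.2725   0.4900   0.1925]
  [ 0.1350   0.1450   0.4375]
(I − A)⁻¹ = adj(I−A) / det(I−A) ≈
  [   1.7550     0.4036     0.8728]
  [   1.0230     1.8395     0.7227]
  [   0.5068     0.5443     1.6424]
x = (I − A)⁻¹ d = adj(I−A)·d / det(I−A), with det(I−A) = 0.266375:
  x_1 = (0.4675·1120 + 0.1075·500 + 0.2325·160) / 0.266375 = 614.55 / 0.266375 ≈ 2307.086
  x_2 = (0.2725·1120 + 0.4900·500 + 0.1925·160) / 0.266375 = 581.00 / 0.266375 ≈ 2181.136
  x_3 = (0.1350·1120 + 0.1450·500 + 0.4375·160) / 0.266375 = 293.70 / 0.266375 ≈ 1102.581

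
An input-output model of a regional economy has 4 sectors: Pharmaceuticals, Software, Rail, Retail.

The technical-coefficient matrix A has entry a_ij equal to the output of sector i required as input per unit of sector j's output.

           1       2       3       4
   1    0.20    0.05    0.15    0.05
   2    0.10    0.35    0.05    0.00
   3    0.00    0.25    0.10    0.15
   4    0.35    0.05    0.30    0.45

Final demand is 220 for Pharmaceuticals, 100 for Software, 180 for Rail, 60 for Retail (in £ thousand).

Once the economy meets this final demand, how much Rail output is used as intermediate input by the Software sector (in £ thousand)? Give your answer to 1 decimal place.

z_32 = 60.6

I − A =
  [   0.80    -0.05    -0.15    -0.05]
  [  -0.10     0.65    -0.05     0.00]
  [   0.00    -0.25     0.90    -0.15]
  [  -0.35    -0.05    -0.30     0.55]
Compute the cofactors C_ij = (−1)^(i+j)·(3×3 minor ij) of I−A; the adjugate is their transpose:
adj(I−A) = Cᵀ =
  [ 0.285250   0.050250   0.064875   0.043625]
  [ 0.047625   0.336375   0.030875   0.012750]
  [ 0.048625   0.114250   0.271625   0.078500]
  [ 0.212375   0.124875   0.192250   0.449750]
det(I−A) = Σ_j (I−A)_1j·C_1j = (0.80)(0.285250) + (-0.05)(0.047625) + (-0.15)(0.048625) + (-0.05)(0.212375) = 0.20790625
(I − A)⁻¹ = adj(I−A) / det(I−A) ≈
  [   1.3720     0.2417     0.3120     0.2098]
  [   0.2291     1.6179     0.1485     0.0613]
  [   0.2339     0.5495     1.3065     0.3776]
  [   1.0215     0.6006     0.9247     2.1632]
First solve x = (I − A)⁻¹ d = adj(I−A)·d / det(I−A); in particular x_2 = (0.047625·220 + 0.336375·100 + 0.030875·180 + 0.012750·60) / 0.20790625 = 50.4375 / 0.20790625 ≈ 242.597.
Intermediate flow from 3 to 2: z_32 = a_32 · x_2 = 0.25 × 50.4375 / 0.20790625 = 12.609375 / 0.20790625 ≈ 60.6.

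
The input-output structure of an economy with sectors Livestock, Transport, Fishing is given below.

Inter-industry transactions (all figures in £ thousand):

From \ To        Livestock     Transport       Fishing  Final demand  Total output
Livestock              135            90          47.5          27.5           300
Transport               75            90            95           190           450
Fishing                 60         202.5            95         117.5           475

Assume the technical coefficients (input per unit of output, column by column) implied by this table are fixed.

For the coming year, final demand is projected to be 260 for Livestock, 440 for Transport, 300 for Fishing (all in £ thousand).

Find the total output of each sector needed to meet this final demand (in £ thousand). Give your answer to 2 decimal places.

x_1 = 1184.60, x_2 = 1266.01, x_3 = 1383.28

Technical coefficients a_ij = z_ij / X_j:
  a_11 = 135/300 = 0.45, a_21 = 75/300 = 0.25, a_31 = 60/300 = 0.20
  a_12 = 90/450 = 0.20, a_22 = 90/450 = 0.20, a_32 = 202.5/450 = 0.45
  a_13 = 47.5/475 = 0.10, a_23 = 95/475 = 0.20, a_33 = 95/475 = 0.20
I − A =
  [   0.55    -0.20    -0.10]
  [  -0.25     0.80    -0.20]
  [  -0.20    -0.45     0.80]
Cofactors of I−A, C_ij = (−1)^(i+j)·(minor ij) (rows/columns in the sector order above):
  C_11 = (0.80)(0.80) − (-0.20)(-0.45) = 0.5500
  C_12 = −[(-0.25)(0.80) − (-0.20)(-0.20)] = 0.2400
  C_13 = (-0.25)(-0.45) − (0.80)(-0.20) = 0.2725
  C_21 = −[(-0.20)(0.80) − (-0.10)(-0.45)] = 0.2050
  C_22 = (0.55)(0.80) − (-0.10)(-0.20) = 0.4200
  C_23 = −[(0.55)(-0.45) − (-0.20)(-0.20)] = 0.2875
  C_31 = (-0.20)(-0.20) − (-0.10)(0.80) = 0.1200
  C_32 = −[(0.55)(-0.20) − (-0.10)(-0.25)] = 0.1350
  C_33 = (0.55)(0.80) − (-0.20)(-0.25) = 0.3900
det(I−A) = Σ_j (I−A)_1j·C_1j = (0.55)(0.5500) + (-0.20)(0.2400) + (-0.10)(0.2725) = 0.22725
adj(I−A) = Cᵀ =
  [ 0.5500   0.2050   0.1200]
  [ 0.2400   0.4200   0.1350]
  [ 0.2725   0.2875   0.3900]
(I − A)⁻¹ = adj(I−A) / det(I−A) ≈
  [   2.4202     0.9021     0.5281]
  [   1.0561     1.8482     0.5941]
  [   1.1991     1.2651     1.7162]
x = (I − A)⁻¹ d = adj(I−A)·d / det(I−A), with det(I−A) = 0.22725:
  x_1 = (0.5500·260 + 0.2050·440 + 0.1200·300) / 0.22725 = 269.20 / 0.22725 ≈ 1184.60
  x_2 = (0.2400·260 + 0.4200·440 + 0.1350·300) / 0.22725 = 287.70 / 0.22725 ≈ 1266.01
  x_3 = (0.2725·260 + 0.2875·440 + 0.3900·300) / 0.22725 = 314.35 / 0.22725 ≈ 1383.28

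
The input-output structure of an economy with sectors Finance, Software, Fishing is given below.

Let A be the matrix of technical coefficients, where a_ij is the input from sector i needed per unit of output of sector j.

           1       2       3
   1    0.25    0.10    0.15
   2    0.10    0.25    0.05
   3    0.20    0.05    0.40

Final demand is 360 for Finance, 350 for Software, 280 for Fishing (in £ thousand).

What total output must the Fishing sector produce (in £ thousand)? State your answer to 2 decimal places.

x_3 = 755.22

I − A =
  [   0.75    -0.10    -0.15]
  [  -0.10     0.75    -0.05]
  [  -0.20    -0.05     0.60]
Cofactors of I−A, C_ij = (−1)^(i+j)·(minor ij) (rows/columns in the sector order above):
  C_11 = (0.75)(0.60) − (-0.05)(-0.05) = 0.4475
  C_12 = −[(-0.10)(0.60) − (-0.05)(-0.20)] = 0.0700
  C_13 = (-0.10)(-0.05) − (0.75)(-0.20) = 0.1550
  C_21 = −[(-0.10)(0.60) − (-0.15)(-0.05)] = 0.0675
  C_22 = (0.75)(0.60) − (-0.15)(-0.20) = 0.4200
  C_23 = −[(0.75)(-0.05) − (-0.10)(-0.20)] = 0.0575
  C_31 = (-0.10)(-0.05) − (-0.15)(0.75) = 0.1175
  C_32 = −[(0.75)(-0.05) − (-0.15)(-0.10)] = 0.0525
  C_33 = (0.75)(0.75) − (-0.10)(-0.10) = 0.5525
det(I−A) = Σ_j (I−A)_1j·C_1j = (0.75)(0.4475) + (-0.10)(0.0700) + (-0.15)(0.1550) = 0.305375
adj(I−A) = Cᵀ =
  [ 0.4475   0.0675   0.1175]
  [ 0.0700   0.4200   0.0525]
  [ 0.1550   0.0575   0.5525]
(I − A)⁻¹ = adj(I−A) / det(I−A) ≈
  [   1.4654     0.2210     0.3848]
  [   0.2292     1.3754     0.1719]
  [   0.5076     0.1883     1.8093]
x = (I − A)⁻¹ d = adj(I−A)·d / det(I−A), with det(I−A) = 0.305375:
  x_1 = (0.4475·360 + 0.0675·350 + 0.1175·280) / 0.305375 = 217.625 / 0.305375 ≈ 712.65
  x_2 = (0.0700·360 + 0.4200·350 + 0.0525·280) / 0.305375 = 186.90 / 0.305375 ≈ 612.03
  x_3 = (0.1550·360 + 0.0575·350 + 0.5525·280) / 0.305375 = 230.625 / 0.305375 ≈ 755.22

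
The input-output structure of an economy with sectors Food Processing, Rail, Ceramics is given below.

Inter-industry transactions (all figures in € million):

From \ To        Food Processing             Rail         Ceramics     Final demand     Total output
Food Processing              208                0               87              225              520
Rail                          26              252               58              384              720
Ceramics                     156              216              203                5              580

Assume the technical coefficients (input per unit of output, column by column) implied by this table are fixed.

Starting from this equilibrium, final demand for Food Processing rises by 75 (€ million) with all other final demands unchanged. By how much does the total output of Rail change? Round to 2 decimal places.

Technical coefficients a_ij = z_ij / X_j:
  a_FF = 208/520 = 0.40, a_RF = 26/520 = 0.05, a_CF = 156/520 = 0.30
  a_FR = 0/720 = 0.00, a_RR = 252/720 = 0.35, a_CR = 216/720 = 0.30
  a_FC = 87/580 = 0.15, a_RC = 58/580 = 0.10, a_CC = 203/580 = 0.35
I − A =
  [   0.60     0.00    -0.15]
  [  -0.05     0.65    -0.10]
  [  -0.30    -0.30     0.65]
Cofactors of I−A, C_ij = (−1)^(i+j)·(minor ij) (rows/columns in the sector order above):
  C_11 = (0.65)(0.65) − (-0.10)(-0.30) = 0.3925
  C_12 = −[(-0.05)(0.65) − (-0.10)(-0.30)] = 0.0625
  C_13 = (-0.05)(-0.30) − (0.65)(-0.30) = 0.2100
  C_21 = −[(0.00)(0.65) − (-0.15)(-0.30)] = 0.0450
  C_22 = (0.60)(0.65) − (-0.15)(-0.30) = 0.3450
  C_23 = −[(0.60)(-0.30) − (0.00)(-0.30)] = 0.1800
  C_31 = (0.00)(-0.10) − (-0.15)(0.65) = 0.0975
  C_32 = −[(0.60)(-0.10) − (-0.15)(-0.05)] = 0.0675
  C_33 = (0.60)(0.65) − (0.00)(-0.05) = 0.3900
det(I−A) = Σ_j (I−A)_1j·C_1j = (0.60)(0.3925) + (0.00)(0.0625) + (-0.15)(0.2100) = 0.2040
adj(I−A) = Cᵀ =
  [ 0.3925   0.0450   0.0975]
  [ 0.0625   0.3450   0.0675]
  [ 0.2100   0.1800   0.3900]
(I − A)⁻¹ = adj(I−A) / det(I−A) ≈
  [   1.9240     0.2206     0.4779]
  [   0.3064     1.6912     0.3309]
  [   1.0294     0.8824     1.9118]
Δx = (I − A)⁻¹ Δd with Δd having +75 in the Food Processing component and 0 elsewhere.
So Δx_R = L_RF · (+75), where L_RF = adj(I−A)_RF / det(I−A) = 0.0625 / 0.2040.
Δx_R = 0.0625 × (+75) / 0.2040 = 4.6875 / 0.2040 ≈ 22.98.

Δx_R = 22.98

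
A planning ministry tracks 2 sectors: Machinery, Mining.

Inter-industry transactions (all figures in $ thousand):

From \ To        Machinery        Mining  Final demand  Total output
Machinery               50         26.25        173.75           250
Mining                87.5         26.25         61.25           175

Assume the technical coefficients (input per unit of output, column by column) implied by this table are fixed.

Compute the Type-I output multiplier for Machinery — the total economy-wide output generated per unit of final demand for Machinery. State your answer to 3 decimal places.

Technical coefficients a_ij = z_ij / X_j:
  a_11 = 50/250 = 0.20, a_21 = 87.5/250 = 0.35
  a_12 = 26.25/175 = 0.15, a_22 = 26.25/175 = 0.15
I − A =
  [   0.80    -0.15]
  [  -0.35     0.85]
det(I−A) = (0.80)(0.85) − (-0.15)(-0.35) = 0.6275
adj(I−A) = [[0.85, 0.15], [0.35, 0.80]]
(I − A)⁻¹ = adj(I−A) / det(I−A) ≈
  [   1.3546     0.2390]
  [   0.5578     1.2749]
The output multiplier for sector j is the column-j sum of the Leontief inverse (I − A)⁻¹ = adj(I−A) / det(I−A).
Column 1 of adj(I−A): (0.85, 0.35); det(I−A) = 0.6275.
m_1 = (0.85 + 0.35) / 0.6275 = 1.20 / 0.6275 ≈ 1.912.

m_1 = 1.912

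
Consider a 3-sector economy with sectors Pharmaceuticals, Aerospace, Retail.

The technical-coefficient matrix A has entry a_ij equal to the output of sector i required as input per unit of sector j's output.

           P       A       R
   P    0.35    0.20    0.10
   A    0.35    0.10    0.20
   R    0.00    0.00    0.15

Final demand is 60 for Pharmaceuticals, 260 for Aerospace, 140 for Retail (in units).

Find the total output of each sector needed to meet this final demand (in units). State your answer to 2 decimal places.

I − A =
  [   0.65    -0.20    -0.10]
  [  -0.35     0.90    -0.20]
  [   0.00     0.00     0.85]
Cofactors of I−A, C_ij = (−1)^(i+j)·(minor ij) (rows/columns in the sector order above):
  C_11 = (0.90)(0.85) − (-0.20)(0.00) = 0.7650
  C_12 = −[(-0.35)(0.85) − (-0.20)(0.00)] = 0.2975
  C_13 = (-0.35)(0.00) − (0.90)(0.00) = 0.0000
  C_21 = −[(-0.20)(0.85) − (-0.10)(0.00)] = 0.1700
  C_22 = (0.65)(0.85) − (-0.10)(0.00) = 0.5525
  C_23 = −[(0.65)(0.00) − (-0.20)(0.00)] = 0.0000
  C_31 = (-0.20)(-0.20) − (-0.10)(0.90) = 0.1300
  C_32 = −[(0.65)(-0.20) − (-0.10)(-0.35)] = 0.1650
  C_33 = (0.65)(0.90) − (-0.20)(-0.35) = 0.5150
det(I−A) = Σ_j (I−A)_1j·C_1j = (0.65)(0.7650) + (-0.20)(0.2975) + (-0.10)(0.0000) = 0.43775
adj(I−A) = Cᵀ =
  [ 0.7650   0.1700   0.1300]
  [ 0.2975   0.5525   0.1650]
  [ 0.0000   0.0000   0.5150]
(I − A)⁻¹ = adj(I−A) / det(I−A) ≈
  [   1.7476     0.3883     0.2970]
  [   0.6796     1.2621     0.3769]
  [   0.0000     0.0000     1.1765]
x = (I − A)⁻¹ d = adj(I−A)·d / det(I−A), with det(I−A) = 0.43775:
  x_P = (0.7650·60 + 0.1700·260 + 0.1300·140) / 0.43775 = 108.30 / 0.43775 ≈ 247.40
  x_A = (0.2975·60 + 0.5525·260 + 0.1650·140) / 0.43775 = 184.60 / 0.43775 ≈ 421.70
  x_R = (0.0000·60 + 0.0000·260 + 0.5150·140) / 0.43775 = 72.10 / 0.43775 ≈ 164.71

x_P = 247.40, x_A = 421.70, x_R = 164.71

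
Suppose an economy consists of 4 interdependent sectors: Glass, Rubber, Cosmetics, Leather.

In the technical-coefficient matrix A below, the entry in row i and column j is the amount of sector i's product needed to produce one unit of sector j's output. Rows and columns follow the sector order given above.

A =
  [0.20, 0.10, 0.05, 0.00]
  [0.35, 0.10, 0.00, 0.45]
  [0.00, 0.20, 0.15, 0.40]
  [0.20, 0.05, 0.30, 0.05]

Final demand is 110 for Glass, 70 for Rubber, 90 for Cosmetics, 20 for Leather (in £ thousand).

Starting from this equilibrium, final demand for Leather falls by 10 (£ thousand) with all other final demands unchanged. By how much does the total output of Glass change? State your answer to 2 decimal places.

I − A =
  [   0.80    -0.10    -0.05     0.00]
  [  -0.35     0.90     0.00    -0.45]
  [   0.00    -0.20     0.85    -0.40]
  [  -0.20    -0.05    -0.30     0.95]
Compute the cofactors C_ij = (−1)^(i+j)·(3×3 minor ij) of I−A; the adjugate is their transpose:
adj(I−A) = Cᵀ =
  [ 0.572625   0.079250   0.055125   0.060750]
  [ 0.317125   0.546000   0.129125   0.313000]
  [ 0.163500   0.176000   0.623750   0.346000]
  [ 0.188875   0.101000   0.215375   0.578750]
det(I−A) = Σ_j (I−A)_1j·C_1j = (0.80)(0.572625) + (-0.10)(0.317125) + (-0.05)(0.163500) + (0.00)(0.188875) = 0.4182125
(I − A)⁻¹ = adj(I−A) / det(I−A) ≈
  [   1.3692     0.1895     0.1318     0.1453]
  [   0.7583     1.3056     0.3088     0.7484]
  [   0.3909     0.4208     1.4915     0.8273]
  [   0.4516     0.2415     0.5150     1.3839]
Δx = (I − A)⁻¹ Δd with Δd having -10 in the Leather component and 0 elsewhere.
So Δx_G = L_GL · (-10), where L_GL = adj(I−A)_GL / det(I−A) = 0.060750 / 0.4182125.
Δx_G = 0.060750 × (-10) / 0.4182125 = -0.6075 / 0.4182125 ≈ -1.45.

Δx_G = -1.45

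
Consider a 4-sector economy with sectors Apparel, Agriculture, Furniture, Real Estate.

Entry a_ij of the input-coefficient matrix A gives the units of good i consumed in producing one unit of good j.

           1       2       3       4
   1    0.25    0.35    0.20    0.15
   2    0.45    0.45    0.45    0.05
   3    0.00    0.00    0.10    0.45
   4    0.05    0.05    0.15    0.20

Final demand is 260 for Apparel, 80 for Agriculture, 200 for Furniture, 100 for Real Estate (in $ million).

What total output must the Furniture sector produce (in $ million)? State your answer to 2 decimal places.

x_3 = 410.21

I − A =
  [   0.75    -0.35    -0.20    -0.15]
  [  -0.45     0.55    -0.45    -0.05]
  [   0.00     0.00     0.90    -0.45]
  [  -0.05    -0.05    -0.15     0.80]
Compute the cofactors C_ij = (−1)^(i+j)·(3×3 minor ij) of I−A; the adjugate is their transpose:
adj(I−A) = Cᵀ =
  [ 0.346500   0.239625   0.231875   0.210375]
  [ 0.306000   0.478125   0.354875   0.286875]
  [ 0.022500   0.024750   0.193750   0.114750]
  [ 0.045000   0.049500   0.073000   0.229500]
det(I−A) = Σ_j (I−A)_1j·C_1j = (0.75)(0.346500) + (-0.35)(0.306000) + (-0.20)(0.022500) + (-0.15)(0.045000) = 0.141525
(I − A)⁻¹ = adj(I−A) / det(I−A) ≈
  [   2.4483     1.6932     1.6384     1.4865]
  [   2.1622     3.3784     2.5075     2.0270]
  [   0.1590     0.1749     1.3690     0.8108]
  [   0.3180     0.3498     0.5158     1.6216]
x = (I − A)⁻¹ d = adj(I−A)·d / det(I−A), with det(I−A) = 0.141525:
  x_1 = (0.346500·260 + 0.239625·80 + 0.231875·200 + 0.210375·100) / 0.141525 = 176.6725 / 0.141525 ≈ 1248.35
  x_2 = (0.306000·260 + 0.478125·80 + 0.354875·200 + 0.286875·100) / 0.141525 = 217.4725 / 0.141525 ≈ 1536.64
  x_3 = (0.022500·260 + 0.024750·80 + 0.193750·200 + 0.114750·100) / 0.141525 = 58.055 / 0.141525 ≈ 410.21
  x_4 = (0.045000·260 + 0.049500·80 + 0.073000·200 + 0.229500·100) / 0.141525 = 53.21 / 0.141525 ≈ 375.98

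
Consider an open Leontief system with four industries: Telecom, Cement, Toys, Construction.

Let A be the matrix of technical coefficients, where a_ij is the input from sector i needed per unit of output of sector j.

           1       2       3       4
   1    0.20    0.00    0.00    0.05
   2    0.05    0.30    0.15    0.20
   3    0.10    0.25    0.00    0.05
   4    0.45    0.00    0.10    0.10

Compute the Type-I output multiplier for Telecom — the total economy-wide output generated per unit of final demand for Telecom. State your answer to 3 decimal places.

m_1 = 2.551

I − A =
  [   0.80     0.00     0.00    -0.05]
  [  -0.05     0.70    -0.15    -0.20]
  [  -0.10    -0.25     1.00    -0.05]
  [  -0.45     0.00    -0.10     0.90]
Compute the cofactors C_ij = (−1)^(i+j)·(3×3 minor ij) of I−A; the adjugate is their transpose:
adj(I−A) = Cᵀ =
  [ 0.587750   0.001250   0.003500   0.033125]
  [ 0.153625   0.693000   0.120875   0.169250]
  [ 0.112500   0.174375   0.488250   0.072125]
  [ 0.306375   0.020000   0.056000   0.530000]
det(I−A) = Σ_j (I−A)_1j·C_1j = (0.80)(0.587750) + (0.00)(0.153625) + (0.00)(0.112500) + (-0.05)(0.306375) = 0.45488125
(I − A)⁻¹ = adj(I−A) / det(I−A) ≈
  [   1.2921     0.0027     0.0077     0.0728]
  [   0.3377     1.5235     0.2657     0.3721]
  [   0.2473     0.3833     1.0734     0.1586]
  [   0.6735     0.0440     0.1231     1.1651]
The output multiplier for sector j is the column-j sum of the Leontief inverse (I − A)⁻¹ = adj(I−A) / det(I−A).
Column 1 of adj(I−A): (0.587750, 0.153625, 0.112500, 0.306375); det(I−A) = 0.45488125.
m_1 = (0.587750 + 0.153625 + 0.112500 + 0.306375) / 0.45488125 = 1.16025 / 0.45488125 ≈ 2.551.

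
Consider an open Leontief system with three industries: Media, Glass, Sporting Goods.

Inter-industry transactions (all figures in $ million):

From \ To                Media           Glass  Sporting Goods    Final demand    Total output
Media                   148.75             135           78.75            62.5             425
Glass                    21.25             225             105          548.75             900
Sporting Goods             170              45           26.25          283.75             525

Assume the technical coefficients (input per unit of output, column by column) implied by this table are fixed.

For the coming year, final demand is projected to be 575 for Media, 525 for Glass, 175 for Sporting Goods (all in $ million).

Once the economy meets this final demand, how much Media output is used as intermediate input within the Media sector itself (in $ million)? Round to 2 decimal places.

z_MM = 453.09

Technical coefficients a_ij = z_ij / X_j:
  a_MM = 148.75/425 = 0.35, a_GM = 21.25/425 = 0.05, a_SM = 170/425 = 0.40
  a_MG = 135/900 = 0.15, a_GG = 225/900 = 0.25, a_SG = 45/900 = 0.05
  a_MS = 78.75/525 = 0.15, a_GS = 105/525 = 0.20, a_SS = 26.25/525 = 0.05
I − A =
  [   0.65    -0.15    -0.15]
  [  -0.05     0.75    -0.20]
  [  -0.40    -0.05     0.95]
Cofactors of I−A, C_ij = (−1)^(i+j)·(minor ij) (rows/columns in the sector order above):
  C_11 = (0.75)(0.95) − (-0.20)(-0.05) = 0.7025
  C_12 = −[(-0.05)(0.95) − (-0.20)(-0.40)] = 0.1275
  C_13 = (-0.05)(-0.05) − (0.75)(-0.40) = 0.3025
  C_21 = −[(-0.15)(0.95) − (-0.15)(-0.05)] = 0.1500
  C_22 = (0.65)(0.95) − (-0.15)(-0.40) = 0.5575
  C_23 = −[(0.65)(-0.05) − (-0.15)(-0.40)] = 0.0925
  C_31 = (-0.15)(-0.20) − (-0.15)(0.75) = 0.1425
  C_32 = −[(0.65)(-0.20) − (-0.15)(-0.05)] = 0.1375
  C_33 = (0.65)(0.75) − (-0.15)(-0.05) = 0.4800
det(I−A) = Σ_j (I−A)_1j·C_1j = (0.65)(0.7025) + (-0.15)(0.1275) + (-0.15)(0.3025) = 0.392125
adj(I−A) = Cᵀ =
  [ 0.7025   0.1500   0.1425]
  [ 0.1275   0.5575   0.1375]
  [ 0.3025   0.0925   0.4800]
(I − A)⁻¹ = adj(I−A) / det(I−A) ≈
  [   1.7915     0.3825     0.3634]
  [   0.3252     1.4217     0.3507]
  [   0.7714     0.2359     1.2241]
First solve x = (I − A)⁻¹ d = adj(I−A)·d / det(I−A); in particular x_M = (0.7025·575 + 0.1500·525 + 0.1425·175) / 0.392125 = 507.625 / 0.392125 ≈ 1294.5489.
Intermediate flow from M to M: z_MM = a_MM · x_M = 0.35 × 507.625 / 0.392125 = 177.66875 / 0.392125 ≈ 453.09.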